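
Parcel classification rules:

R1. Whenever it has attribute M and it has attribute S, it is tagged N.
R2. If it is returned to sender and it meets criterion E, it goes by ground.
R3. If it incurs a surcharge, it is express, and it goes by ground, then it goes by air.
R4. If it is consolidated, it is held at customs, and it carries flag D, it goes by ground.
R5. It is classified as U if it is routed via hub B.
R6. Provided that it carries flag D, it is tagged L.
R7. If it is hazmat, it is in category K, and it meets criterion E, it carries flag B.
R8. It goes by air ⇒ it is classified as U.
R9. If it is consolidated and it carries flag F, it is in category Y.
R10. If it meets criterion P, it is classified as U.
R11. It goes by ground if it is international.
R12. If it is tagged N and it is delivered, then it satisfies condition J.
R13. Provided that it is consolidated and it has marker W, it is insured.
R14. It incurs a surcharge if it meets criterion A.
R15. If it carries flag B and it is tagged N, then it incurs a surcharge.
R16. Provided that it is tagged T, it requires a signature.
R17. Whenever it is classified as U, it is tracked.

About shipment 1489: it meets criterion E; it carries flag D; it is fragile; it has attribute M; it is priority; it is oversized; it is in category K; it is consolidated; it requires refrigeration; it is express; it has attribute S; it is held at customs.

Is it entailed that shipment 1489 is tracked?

Forward chaining from the given facts derives: is tagged N, goes by ground, is tagged L.
The only rule concluding "it is tracked" is R17, which needs "it is classified as U"; that is never established.

No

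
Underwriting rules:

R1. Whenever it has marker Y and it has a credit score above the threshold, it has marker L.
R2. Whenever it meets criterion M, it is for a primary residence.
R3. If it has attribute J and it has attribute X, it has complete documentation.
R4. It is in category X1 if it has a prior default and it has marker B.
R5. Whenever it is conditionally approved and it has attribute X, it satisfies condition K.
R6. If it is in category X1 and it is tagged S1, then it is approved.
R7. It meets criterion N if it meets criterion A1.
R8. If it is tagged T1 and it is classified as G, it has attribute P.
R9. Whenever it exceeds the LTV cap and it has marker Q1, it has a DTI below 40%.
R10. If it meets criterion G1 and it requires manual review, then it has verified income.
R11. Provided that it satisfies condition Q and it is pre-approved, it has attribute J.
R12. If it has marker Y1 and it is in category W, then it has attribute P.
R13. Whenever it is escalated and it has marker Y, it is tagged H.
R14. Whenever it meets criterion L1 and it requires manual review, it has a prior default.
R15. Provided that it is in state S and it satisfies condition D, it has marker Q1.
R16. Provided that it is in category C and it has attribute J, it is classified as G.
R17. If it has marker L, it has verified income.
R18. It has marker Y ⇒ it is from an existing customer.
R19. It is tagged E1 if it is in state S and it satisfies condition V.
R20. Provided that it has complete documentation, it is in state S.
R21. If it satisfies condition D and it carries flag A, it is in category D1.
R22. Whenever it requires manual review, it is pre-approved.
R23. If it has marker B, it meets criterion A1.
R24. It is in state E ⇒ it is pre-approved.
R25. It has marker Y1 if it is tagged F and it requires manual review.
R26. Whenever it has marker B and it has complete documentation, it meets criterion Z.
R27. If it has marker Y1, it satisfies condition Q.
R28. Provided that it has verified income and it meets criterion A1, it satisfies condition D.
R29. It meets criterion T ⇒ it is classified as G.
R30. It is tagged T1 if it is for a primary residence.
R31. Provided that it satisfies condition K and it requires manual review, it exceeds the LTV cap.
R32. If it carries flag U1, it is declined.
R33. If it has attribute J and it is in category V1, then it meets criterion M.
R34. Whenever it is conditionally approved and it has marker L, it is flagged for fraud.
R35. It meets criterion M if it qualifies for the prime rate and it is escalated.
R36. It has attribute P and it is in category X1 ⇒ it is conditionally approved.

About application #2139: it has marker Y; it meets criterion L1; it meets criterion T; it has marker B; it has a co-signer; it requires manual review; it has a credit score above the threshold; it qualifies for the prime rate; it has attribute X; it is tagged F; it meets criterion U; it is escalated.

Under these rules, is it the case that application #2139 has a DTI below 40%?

By R1 (it has marker Y, it has a credit score above the threshold): it has marker L.
By R14 (it meets criterion L1, it requires manual review): it has a prior default.
By R17 (it has marker L): it has verified income.
By R22 (it requires manual review): it is pre-approved.
By R23 (it has marker B): it meets criterion A1.
By R25 (it is tagged F, it requires manual review): it has marker Y1.
By R27 (it has marker Y1): it satisfies condition Q.
By R28 (it has verified income, it meets criterion A1): it satisfies condition D.
By R29 (it meets criterion T): it is classified as G.
By R35 (it qualifies for the prime rate, it is escalated): it meets criterion M.
By R2 (it meets criterion M): it is for a primary residence.
By R4 (it has a prior default, it has marker B): it is in category X1.
By R11 (it satisfies condition Q, it is pre-approved): it has attribute J.
By R30 (it is for a primary residence): it is tagged T1.
By R3 (it has attribute J, it has attribute X): it has complete documentation.
By R8 (it is tagged T1, it is classified as G): it has attribute P.
By R20 (it has complete documentation): it is in state S.
By R36 (it has attribute P, it is in category X1): it is conditionally approved.
By R5 (it is conditionally approved, it has attribute X): it satisfies condition K.
By R15 (it is in state S, it satisfies condition D): it has marker Q1.
By R31 (it satisfies condition K, it requires manual review): it exceeds the LTV cap.
By R9 (it exceeds the LTV cap, it has marker Q1): it has a DTI below 40%.

Yes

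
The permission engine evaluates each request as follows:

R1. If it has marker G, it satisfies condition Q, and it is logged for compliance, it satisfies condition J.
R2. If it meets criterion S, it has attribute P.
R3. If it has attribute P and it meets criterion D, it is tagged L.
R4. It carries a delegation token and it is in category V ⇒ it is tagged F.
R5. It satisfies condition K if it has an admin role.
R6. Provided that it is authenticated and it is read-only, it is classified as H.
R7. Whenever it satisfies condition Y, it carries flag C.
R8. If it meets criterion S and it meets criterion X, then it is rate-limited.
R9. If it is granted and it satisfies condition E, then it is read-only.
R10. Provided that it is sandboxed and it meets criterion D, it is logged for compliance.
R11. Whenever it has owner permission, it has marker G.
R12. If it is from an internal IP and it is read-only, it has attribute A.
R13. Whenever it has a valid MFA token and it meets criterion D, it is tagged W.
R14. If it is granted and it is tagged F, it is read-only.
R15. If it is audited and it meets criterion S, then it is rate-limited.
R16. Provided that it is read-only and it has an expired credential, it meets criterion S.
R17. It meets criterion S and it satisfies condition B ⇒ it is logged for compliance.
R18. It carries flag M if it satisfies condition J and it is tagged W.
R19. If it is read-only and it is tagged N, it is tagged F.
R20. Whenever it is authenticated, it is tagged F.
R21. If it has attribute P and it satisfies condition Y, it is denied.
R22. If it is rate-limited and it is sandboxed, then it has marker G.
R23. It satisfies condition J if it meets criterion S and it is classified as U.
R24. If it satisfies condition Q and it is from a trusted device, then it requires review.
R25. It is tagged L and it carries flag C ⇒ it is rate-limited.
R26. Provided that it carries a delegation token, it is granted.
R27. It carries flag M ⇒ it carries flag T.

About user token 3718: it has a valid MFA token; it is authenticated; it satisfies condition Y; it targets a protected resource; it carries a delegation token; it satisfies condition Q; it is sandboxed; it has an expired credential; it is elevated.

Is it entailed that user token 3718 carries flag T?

No

Forward chaining from the given facts derives: carries flag C, is tagged F, is granted, is read-only, meets criterion S, has attribute P, is classified as H, is denied.
The only rule concluding "it carries flag T" is R27, which needs "it carries flag M"; that is never established.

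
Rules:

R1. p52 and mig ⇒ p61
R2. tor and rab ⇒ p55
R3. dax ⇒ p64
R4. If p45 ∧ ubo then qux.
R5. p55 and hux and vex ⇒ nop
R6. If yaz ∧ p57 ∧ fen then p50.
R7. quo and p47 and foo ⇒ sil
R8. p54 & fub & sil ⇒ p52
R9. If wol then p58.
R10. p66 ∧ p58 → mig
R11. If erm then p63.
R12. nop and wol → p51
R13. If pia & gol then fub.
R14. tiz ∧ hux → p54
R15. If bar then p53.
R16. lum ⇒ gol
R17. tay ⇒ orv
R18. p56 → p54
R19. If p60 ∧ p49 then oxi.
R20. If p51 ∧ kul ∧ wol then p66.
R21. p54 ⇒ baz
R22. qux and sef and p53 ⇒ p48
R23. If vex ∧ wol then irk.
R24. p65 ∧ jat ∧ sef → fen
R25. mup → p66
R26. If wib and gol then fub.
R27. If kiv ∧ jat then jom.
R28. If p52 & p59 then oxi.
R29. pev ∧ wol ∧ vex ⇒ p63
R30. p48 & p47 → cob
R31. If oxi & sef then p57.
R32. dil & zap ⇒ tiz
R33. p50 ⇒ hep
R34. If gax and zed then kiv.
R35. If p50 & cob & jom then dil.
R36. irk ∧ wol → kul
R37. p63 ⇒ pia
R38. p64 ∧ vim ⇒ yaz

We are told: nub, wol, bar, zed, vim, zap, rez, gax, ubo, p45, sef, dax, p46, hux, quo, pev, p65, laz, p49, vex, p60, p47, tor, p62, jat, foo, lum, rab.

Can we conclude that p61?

p55  (by R2: tor, rab)
p64  (by R3: dax)
qux  (by R4: p45, ubo)
nop  (by R5: p55, hux, vex)
sil  (by R7: quo, p47, foo)
p58  (by R9: wol)
p51  (by R12: nop, wol)
p53  (by R15: bar)
gol  (by R16: lum)
oxi  (by R19: p60, p49)
p48  (by R22: qux, sef, p53)
irk  (by R23: vex, wol)
fen  (by R24: p65, jat, sef)
p63  (by R29: pev, wol, vex)
cob  (by R30: p48, p47)
p57  (by R31: oxi, sef)
kiv  (by R34: gax, zed)
kul  (by R36: irk, wol)
pia  (by R37: p63)
yaz  (by R38: p64, vim)
p50  (by R6: yaz, p57, fen)
fub  (by R13: pia, gol)
p66  (by R20: p51, kul, wol)
jom  (by R27: kiv, jat)
dil  (by R35: p50, cob, jom)
mig  (by R10: p66, p58)
tiz  (by R32: dil, zap)
p54  (by R14: tiz, hux)
p52  (by R8: p54, fub, sil)
p61  (by R1: p52, mig)

Yes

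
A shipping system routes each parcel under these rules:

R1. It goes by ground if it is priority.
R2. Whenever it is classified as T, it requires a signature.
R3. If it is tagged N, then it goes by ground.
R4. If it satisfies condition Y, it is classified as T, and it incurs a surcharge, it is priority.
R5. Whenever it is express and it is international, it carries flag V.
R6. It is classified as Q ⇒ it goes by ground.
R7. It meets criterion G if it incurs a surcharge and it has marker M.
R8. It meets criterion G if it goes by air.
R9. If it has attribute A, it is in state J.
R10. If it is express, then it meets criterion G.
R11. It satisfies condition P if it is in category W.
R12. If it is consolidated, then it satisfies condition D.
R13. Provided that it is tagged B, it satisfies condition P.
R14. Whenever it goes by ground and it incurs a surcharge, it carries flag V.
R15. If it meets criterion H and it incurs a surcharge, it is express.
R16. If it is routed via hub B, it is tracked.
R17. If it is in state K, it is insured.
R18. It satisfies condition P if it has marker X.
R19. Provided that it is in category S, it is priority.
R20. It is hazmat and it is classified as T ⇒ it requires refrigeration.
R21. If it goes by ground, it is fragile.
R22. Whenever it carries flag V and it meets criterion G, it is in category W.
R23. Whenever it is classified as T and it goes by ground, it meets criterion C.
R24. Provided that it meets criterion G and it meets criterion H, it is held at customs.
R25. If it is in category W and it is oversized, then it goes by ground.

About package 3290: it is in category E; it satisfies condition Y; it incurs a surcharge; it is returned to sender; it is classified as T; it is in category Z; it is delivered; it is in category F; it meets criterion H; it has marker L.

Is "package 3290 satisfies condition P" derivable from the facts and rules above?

Yes

By R4 (it satisfies condition Y, it is classified as T, it incurs a surcharge): it is priority.
By R15 (it meets criterion H, it incurs a surcharge): it is express.
By R1 (it is priority): it goes by ground.
By R10 (it is express): it meets criterion G.
By R14 (it goes by ground, it incurs a surcharge): it carries flag V.
By R22 (it carries flag V, it meets criterion G): it is in category W.
By R11 (it is in category W): it satisfies condition P.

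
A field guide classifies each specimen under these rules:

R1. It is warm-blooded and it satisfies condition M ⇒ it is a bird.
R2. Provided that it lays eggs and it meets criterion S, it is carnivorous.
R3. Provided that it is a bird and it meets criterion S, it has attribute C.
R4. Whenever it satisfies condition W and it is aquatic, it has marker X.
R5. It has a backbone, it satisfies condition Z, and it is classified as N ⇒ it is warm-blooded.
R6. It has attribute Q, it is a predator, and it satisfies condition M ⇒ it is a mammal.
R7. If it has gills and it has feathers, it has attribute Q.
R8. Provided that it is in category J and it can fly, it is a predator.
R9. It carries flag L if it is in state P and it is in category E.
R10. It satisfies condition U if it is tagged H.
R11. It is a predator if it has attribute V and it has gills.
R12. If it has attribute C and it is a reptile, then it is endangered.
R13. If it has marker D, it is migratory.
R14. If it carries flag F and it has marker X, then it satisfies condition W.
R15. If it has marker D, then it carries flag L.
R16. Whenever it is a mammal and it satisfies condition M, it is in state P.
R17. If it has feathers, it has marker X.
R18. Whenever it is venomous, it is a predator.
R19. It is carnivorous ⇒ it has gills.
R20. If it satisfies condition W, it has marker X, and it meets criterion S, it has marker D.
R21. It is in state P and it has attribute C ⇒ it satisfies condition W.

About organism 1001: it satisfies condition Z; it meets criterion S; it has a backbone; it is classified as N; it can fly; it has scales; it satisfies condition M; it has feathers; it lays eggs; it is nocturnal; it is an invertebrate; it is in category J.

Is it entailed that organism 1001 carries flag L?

By R2 (it lays eggs, it meets criterion S): it is carnivorous.
By R5 (it has a backbone, it satisfies condition Z, it is classified as N): it is warm-blooded.
By R8 (it is in category J, it can fly): it is a predator.
By R17 (it has feathers): it has marker X.
By R19 (it is carnivorous): it has gills.
By R1 (it is warm-blooded, it satisfies condition M): it is a bird.
By R3 (it is a bird, it meets criterion S): it has attribute C.
By R7 (it has gills, it has feathers): it has attribute Q.
By R6 (it has attribute Q, it is a predator, it satisfies condition M): it is a mammal.
By R16 (it is a mammal, it satisfies condition M): it is in state P.
By R21 (it is in state P, it has attribute C): it satisfies condition W.
By R20 (it satisfies condition W, it has marker X, it meets criterion S): it has marker D.
By R15 (it has marker D): it carries flag L.

Yes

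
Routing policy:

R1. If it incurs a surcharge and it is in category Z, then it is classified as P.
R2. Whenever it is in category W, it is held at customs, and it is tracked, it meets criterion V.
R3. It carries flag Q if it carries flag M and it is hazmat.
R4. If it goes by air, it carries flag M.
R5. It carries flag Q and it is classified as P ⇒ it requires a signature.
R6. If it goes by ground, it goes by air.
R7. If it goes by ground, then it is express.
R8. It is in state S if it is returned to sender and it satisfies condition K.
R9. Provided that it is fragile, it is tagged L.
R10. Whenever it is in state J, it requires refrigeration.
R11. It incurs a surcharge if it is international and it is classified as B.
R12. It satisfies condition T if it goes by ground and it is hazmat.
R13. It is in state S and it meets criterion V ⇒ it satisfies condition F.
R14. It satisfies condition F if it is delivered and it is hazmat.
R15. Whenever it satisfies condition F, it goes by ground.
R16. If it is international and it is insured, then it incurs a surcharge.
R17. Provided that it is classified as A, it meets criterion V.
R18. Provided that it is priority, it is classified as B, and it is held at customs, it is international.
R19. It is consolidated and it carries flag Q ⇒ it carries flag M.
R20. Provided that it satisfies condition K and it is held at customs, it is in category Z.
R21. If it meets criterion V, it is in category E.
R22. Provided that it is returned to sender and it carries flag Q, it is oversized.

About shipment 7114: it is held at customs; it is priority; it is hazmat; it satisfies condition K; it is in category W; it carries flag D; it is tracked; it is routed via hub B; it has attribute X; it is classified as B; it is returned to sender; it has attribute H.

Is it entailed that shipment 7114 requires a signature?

Yes

By R2 (it is in category W, it is held at customs, it is tracked): it meets criterion V.
By R8 (it is returned to sender, it satisfies condition K): it is in state S.
By R13 (it is in state S, it meets criterion V): it satisfies condition F.
By R15 (it satisfies condition F): it goes by ground.
By R18 (it is priority, it is classified as B, it is held at customs): it is international.
By R20 (it satisfies condition K, it is held at customs): it is in category Z.
By R6 (it goes by ground): it goes by air.
By R11 (it is international, it is classified as B): it incurs a surcharge.
By R1 (it incurs a surcharge, it is in category Z): it is classified as P.
By R4 (it goes by air): it carries flag M.
By R3 (it carries flag M, it is hazmat): it carries flag Q.
By R5 (it carries flag Q, it is classified as P): it requires a signature.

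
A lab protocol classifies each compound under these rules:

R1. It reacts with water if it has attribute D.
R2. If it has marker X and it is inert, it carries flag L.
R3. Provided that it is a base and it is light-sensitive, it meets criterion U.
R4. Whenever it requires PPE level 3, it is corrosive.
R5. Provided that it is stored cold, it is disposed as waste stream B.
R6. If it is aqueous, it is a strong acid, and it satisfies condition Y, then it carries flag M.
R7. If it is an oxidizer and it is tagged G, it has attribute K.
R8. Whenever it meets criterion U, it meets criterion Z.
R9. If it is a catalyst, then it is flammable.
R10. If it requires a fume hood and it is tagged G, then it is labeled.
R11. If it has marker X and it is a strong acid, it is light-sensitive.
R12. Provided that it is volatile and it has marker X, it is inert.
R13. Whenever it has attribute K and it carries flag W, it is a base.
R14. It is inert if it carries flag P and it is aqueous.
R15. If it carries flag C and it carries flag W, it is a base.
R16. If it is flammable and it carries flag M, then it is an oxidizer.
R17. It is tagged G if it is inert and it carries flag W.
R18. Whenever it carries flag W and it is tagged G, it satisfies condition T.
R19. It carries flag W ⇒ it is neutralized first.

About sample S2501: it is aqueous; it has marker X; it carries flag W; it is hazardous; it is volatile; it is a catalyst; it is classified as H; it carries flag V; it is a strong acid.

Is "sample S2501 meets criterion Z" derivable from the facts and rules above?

Forward chaining from the given facts derives: is flammable, is light-sensitive, is inert, is tagged G, satisfies condition T, is neutralized first, carries flag L.
The only rule concluding "it meets criterion Z" is R8, which needs "it meets criterion U"; that is never established.

No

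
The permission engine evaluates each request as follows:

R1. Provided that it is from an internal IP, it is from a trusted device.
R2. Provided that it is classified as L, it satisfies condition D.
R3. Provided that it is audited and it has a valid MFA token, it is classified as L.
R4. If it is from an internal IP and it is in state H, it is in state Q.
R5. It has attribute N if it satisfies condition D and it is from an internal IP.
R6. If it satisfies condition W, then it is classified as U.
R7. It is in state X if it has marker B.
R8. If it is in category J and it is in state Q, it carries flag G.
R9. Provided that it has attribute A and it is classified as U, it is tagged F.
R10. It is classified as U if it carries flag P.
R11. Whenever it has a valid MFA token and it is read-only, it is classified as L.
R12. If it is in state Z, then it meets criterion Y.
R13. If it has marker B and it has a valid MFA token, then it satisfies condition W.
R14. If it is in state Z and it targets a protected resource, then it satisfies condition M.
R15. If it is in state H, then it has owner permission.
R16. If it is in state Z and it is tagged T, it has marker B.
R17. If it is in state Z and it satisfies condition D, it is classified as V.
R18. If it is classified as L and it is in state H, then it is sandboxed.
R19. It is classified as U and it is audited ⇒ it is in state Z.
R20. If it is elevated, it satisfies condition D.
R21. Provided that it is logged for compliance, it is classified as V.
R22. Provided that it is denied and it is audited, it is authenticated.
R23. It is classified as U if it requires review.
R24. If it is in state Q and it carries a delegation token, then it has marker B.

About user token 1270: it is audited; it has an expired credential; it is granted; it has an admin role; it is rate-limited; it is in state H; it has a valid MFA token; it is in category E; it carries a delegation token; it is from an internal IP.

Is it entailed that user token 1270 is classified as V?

By R3 (it is audited, it has a valid MFA token): it is classified as L.
By R4 (it is from an internal IP, it is in state H): it is in state Q.
By R24 (it is in state Q, it carries a delegation token): it has marker B.
By R2 (it is classified as L): it satisfies condition D.
By R13 (it has marker B, it has a valid MFA token): it satisfies condition W.
By R6 (it satisfies condition W): it is classified as U.
By R19 (it is classified as U, it is audited): it is in state Z.
By R17 (it is in state Z, it satisfies condition D): it is classified as V.

Yes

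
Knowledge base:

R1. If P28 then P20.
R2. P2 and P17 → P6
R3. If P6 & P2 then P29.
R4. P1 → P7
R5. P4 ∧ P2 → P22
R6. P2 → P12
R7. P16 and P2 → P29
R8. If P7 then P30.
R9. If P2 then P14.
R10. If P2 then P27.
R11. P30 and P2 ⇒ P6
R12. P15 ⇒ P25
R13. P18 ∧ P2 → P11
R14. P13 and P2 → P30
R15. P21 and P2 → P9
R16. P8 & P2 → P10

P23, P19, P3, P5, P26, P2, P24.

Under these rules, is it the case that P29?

No

Forward chaining from the given facts derives: P12, P14, P27.
Rules concluding P29: R3 needs P6; R7 needs P16 — none of these are established.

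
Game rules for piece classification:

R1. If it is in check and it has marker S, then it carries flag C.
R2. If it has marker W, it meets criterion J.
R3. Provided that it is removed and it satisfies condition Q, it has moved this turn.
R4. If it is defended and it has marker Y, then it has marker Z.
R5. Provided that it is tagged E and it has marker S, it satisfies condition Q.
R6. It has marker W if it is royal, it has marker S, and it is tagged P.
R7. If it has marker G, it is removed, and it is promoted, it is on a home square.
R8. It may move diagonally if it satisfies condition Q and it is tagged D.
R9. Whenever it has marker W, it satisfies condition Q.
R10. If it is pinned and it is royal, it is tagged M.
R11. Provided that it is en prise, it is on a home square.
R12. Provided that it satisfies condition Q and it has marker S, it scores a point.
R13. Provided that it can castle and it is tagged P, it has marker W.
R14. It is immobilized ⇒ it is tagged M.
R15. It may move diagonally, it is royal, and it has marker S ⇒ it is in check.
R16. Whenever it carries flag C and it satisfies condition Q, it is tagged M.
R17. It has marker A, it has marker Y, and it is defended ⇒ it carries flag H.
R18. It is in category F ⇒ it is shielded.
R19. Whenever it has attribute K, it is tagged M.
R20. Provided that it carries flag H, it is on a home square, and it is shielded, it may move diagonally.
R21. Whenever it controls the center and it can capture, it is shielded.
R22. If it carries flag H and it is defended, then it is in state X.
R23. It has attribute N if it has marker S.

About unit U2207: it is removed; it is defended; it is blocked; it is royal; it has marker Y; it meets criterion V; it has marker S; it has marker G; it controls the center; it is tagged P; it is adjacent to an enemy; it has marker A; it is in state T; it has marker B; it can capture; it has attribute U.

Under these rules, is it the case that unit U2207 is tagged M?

No

Forward chaining from the given facts derives: has marker Z, has marker W, satisfies condition Q, scores a point, carries flag H, is shielded, is in state X, has attribute N, meets criterion J, has moved this turn.
Rules concluding "it is tagged M": R10 needs "it is pinned"; R14 needs "it is immobilized"; R16 needs "it carries flag C"; R19 needs "it has attribute K" — none of these are established.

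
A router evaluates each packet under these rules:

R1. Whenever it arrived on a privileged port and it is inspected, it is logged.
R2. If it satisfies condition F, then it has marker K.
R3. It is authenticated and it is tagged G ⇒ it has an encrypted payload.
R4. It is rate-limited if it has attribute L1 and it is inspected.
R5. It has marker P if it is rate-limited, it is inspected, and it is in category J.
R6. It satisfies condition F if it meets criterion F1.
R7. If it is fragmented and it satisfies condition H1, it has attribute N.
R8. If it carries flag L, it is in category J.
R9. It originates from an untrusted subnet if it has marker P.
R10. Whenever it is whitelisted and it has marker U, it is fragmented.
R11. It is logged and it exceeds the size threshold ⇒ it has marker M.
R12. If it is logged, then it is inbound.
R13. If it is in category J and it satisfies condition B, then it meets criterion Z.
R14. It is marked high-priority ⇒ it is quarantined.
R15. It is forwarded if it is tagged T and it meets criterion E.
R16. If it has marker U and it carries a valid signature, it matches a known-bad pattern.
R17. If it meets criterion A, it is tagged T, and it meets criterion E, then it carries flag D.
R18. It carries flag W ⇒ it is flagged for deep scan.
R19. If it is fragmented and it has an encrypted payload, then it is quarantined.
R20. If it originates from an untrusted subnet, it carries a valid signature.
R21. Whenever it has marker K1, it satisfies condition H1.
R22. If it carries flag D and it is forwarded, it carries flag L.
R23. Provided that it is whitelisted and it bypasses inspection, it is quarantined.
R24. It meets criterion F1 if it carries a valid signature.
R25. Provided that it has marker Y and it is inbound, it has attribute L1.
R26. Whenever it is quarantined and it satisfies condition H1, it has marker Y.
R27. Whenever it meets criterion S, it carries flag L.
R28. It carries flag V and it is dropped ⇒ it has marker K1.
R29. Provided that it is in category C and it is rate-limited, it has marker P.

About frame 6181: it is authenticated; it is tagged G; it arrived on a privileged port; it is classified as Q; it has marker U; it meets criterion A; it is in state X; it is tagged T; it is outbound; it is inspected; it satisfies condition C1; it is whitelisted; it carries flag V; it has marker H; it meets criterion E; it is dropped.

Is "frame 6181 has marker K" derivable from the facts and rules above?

Yes

By R1 (it arrived on a privileged port, it is inspected): it is logged.
By R3 (it is authenticated, it is tagged G): it has an encrypted payload.
By R10 (it is whitelisted, it has marker U): it is fragmented.
By R12 (it is logged): it is inbound.
By R15 (it is tagged T, it meets criterion E): it is forwarded.
By R17 (it meets criterion A, it is tagged T, it meets criterion E): it carries flag D.
By R19 (it is fragmented, it has an encrypted payload): it is quarantined.
By R22 (it carries flag D, it is forwarded): it carries flag L.
By R28 (it carries flag V, it is dropped): it has marker K1.
By R8 (it carries flag L): it is in category J.
By R21 (it has marker K1): it satisfies condition H1.
By R26 (it is quarantined, it satisfies condition H1): it has marker Y.
By R25 (it has marker Y, it is inbound): it has attribute L1.
By R4 (it has attribute L1, it is inspected): it is rate-limited.
By R5 (it is rate-limited, it is inspected, it is in category J): it has marker P.
By R9 (it has marker P): it originates from an untrusted subnet.
By R20 (it originates from an untrusted subnet): it carries a valid signature.
By R24 (it carries a valid signature): it meets criterion F1.
By R6 (it meets criterion F1): it satisfies condition F.
By R2 (it satisfies condition F): it has marker K.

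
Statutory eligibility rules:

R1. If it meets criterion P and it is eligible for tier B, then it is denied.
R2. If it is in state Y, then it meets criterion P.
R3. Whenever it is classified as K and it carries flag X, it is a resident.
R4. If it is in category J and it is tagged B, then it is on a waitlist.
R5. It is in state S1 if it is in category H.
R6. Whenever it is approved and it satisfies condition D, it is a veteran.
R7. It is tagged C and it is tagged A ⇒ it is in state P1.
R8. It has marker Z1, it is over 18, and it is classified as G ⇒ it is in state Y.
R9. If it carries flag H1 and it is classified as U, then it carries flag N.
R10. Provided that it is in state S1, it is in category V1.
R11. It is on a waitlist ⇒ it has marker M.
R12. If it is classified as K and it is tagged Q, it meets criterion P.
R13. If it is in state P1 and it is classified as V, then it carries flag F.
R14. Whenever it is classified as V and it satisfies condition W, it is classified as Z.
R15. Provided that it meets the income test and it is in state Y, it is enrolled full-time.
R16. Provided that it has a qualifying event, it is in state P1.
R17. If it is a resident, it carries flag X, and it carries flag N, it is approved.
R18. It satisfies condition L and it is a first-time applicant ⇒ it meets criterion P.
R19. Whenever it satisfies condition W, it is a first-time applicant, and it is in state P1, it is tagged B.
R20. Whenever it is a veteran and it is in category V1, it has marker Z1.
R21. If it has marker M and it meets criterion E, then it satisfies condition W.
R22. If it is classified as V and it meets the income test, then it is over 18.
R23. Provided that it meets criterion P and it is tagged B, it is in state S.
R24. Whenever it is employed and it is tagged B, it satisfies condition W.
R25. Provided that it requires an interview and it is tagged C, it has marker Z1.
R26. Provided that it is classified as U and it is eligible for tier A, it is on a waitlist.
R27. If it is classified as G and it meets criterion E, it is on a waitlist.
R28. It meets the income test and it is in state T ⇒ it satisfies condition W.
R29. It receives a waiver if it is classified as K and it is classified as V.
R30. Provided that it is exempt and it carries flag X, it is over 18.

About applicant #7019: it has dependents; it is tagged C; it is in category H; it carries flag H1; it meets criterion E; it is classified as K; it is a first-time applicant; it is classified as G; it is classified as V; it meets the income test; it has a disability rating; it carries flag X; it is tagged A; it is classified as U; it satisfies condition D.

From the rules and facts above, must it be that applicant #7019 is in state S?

By R3 (it is classified as K, it carries flag X): it is a resident.
By R5 (it is in category H): it is in state S1.
By R7 (it is tagged C, it is tagged A): it is in state P1.
By R9 (it carries flag H1, it is classified as U): it carries flag N.
By R10 (it is in state S1): it is in category V1.
By R17 (it is a resident, it carries flag X, it carries flag N): it is approved.
By R22 (it is classified as V, it meets the income test): it is over 18.
By R27 (it is classified as G, it meets criterion E): it is on a waitlist.
By R6 (it is approved, it satisfies condition D): it is a veteran.
By R11 (it is on a waitlist): it has marker M.
By R20 (it is a veteran, it is in category V1): it has marker Z1.
By R21 (it has marker M, it meets criterion E): it satisfies condition W.
By R8 (it has marker Z1, it is over 18, it is classified as G): it is in state Y.
By R19 (it satisfies condition W, it is a first-time applicant, it is in state P1): it is tagged B.
By R2 (it is in state Y): it meets criterion P.
By R23 (it meets criterion P, it is tagged B): it is in state S.

Yes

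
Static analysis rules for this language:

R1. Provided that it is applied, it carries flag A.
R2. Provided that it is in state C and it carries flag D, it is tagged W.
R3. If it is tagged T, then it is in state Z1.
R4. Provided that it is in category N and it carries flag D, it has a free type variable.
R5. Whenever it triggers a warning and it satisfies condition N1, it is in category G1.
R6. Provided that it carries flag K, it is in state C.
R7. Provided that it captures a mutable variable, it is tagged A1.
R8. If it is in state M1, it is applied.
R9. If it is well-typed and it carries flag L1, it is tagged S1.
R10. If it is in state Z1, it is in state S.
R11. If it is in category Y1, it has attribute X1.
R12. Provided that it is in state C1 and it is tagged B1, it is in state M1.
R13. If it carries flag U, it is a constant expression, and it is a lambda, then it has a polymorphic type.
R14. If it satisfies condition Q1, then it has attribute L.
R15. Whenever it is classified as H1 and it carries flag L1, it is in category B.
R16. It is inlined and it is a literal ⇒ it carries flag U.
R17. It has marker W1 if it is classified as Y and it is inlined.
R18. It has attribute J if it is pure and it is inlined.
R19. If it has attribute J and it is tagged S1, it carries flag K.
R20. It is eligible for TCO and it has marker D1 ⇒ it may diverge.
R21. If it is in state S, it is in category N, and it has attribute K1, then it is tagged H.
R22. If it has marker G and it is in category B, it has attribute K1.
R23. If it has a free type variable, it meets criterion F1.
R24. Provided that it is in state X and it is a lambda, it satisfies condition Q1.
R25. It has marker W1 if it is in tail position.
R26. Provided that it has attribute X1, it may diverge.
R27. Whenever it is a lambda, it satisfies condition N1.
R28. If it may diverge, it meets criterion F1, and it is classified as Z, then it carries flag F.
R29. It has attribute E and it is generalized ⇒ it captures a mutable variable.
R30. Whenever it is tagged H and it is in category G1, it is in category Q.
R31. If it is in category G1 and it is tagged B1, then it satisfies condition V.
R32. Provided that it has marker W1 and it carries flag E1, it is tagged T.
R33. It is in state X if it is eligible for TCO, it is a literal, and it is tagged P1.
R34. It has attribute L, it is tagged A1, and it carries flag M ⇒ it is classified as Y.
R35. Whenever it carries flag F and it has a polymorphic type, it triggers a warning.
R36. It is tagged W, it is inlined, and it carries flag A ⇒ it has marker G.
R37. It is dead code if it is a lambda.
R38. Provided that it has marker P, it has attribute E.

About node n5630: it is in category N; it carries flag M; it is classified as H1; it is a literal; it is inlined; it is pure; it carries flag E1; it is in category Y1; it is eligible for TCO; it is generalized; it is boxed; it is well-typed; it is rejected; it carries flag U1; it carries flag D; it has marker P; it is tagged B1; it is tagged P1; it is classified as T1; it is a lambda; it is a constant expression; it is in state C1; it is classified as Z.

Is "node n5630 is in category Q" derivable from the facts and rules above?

No

Forward chaining from the given facts derives: has a free type variable, has attribute X1, is in state M1, carries flag U, has attribute J, meets criterion F1, may diverge, satisfies condition N1, carries flag F, is in state X, is dead code, has attribute E, is applied, has a polymorphic type, satisfies condition Q1, captures a mutable variable, triggers a warning, carries flag A, is in category G1, is tagged A1, has attribute L, satisfies condition V, is classified as Y, has marker W1, is tagged T, is in state Z1, is in state S.
The only rule concluding "it is in category Q" is R30, which needs "it is tagged H"; that is never established.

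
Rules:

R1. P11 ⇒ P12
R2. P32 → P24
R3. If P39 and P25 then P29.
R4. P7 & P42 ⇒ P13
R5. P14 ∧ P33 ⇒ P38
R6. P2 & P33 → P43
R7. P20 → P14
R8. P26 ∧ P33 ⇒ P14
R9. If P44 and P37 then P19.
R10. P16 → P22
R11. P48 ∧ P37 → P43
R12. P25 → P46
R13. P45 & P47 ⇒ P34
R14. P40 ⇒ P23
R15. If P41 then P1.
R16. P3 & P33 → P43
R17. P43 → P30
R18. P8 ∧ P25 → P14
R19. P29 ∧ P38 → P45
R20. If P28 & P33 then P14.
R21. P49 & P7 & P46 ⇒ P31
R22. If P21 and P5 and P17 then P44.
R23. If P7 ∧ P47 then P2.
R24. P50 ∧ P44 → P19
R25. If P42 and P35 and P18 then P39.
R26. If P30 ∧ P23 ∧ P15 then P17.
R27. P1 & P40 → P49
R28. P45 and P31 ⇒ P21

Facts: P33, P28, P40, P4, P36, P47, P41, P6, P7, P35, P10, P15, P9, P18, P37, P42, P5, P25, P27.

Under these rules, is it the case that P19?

P46  (by R12: P25)
P23  (by R14: P40)
P1  (by R15: P41)
P14  (by R20: P28, P33)
P2  (by R23: P7, P47)
P39  (by R25: P42, P35, P18)
P49  (by R27: P1, P40)
P29  (by R3: P39, P25)
P38  (by R5: P14, P33)
P43  (by R6: P2, P33)
P30  (by R17: P43)
P45  (by R19: P29, P38)
P31  (by R21: P49, P7, P46)
P17  (by R26: P30, P23, P15)
P21  (by R28: P45, P31)
P44  (by R22: P21, P5, P17)
P19  (by R9: P44, P37)

Yes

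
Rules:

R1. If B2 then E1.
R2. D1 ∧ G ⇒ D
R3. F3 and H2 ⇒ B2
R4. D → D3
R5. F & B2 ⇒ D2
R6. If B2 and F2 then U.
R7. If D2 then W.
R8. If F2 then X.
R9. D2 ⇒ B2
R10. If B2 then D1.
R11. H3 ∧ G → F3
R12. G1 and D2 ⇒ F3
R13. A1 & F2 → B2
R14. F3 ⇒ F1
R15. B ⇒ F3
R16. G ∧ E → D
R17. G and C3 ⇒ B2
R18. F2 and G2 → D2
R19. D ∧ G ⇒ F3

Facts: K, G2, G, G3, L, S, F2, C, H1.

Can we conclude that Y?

Forward chaining from the given facts derives: X, D2, W, B2, D1, E1, D, D3, U, F3, F1.
No rule has Y as its conclusion, and it is not among the given facts.

No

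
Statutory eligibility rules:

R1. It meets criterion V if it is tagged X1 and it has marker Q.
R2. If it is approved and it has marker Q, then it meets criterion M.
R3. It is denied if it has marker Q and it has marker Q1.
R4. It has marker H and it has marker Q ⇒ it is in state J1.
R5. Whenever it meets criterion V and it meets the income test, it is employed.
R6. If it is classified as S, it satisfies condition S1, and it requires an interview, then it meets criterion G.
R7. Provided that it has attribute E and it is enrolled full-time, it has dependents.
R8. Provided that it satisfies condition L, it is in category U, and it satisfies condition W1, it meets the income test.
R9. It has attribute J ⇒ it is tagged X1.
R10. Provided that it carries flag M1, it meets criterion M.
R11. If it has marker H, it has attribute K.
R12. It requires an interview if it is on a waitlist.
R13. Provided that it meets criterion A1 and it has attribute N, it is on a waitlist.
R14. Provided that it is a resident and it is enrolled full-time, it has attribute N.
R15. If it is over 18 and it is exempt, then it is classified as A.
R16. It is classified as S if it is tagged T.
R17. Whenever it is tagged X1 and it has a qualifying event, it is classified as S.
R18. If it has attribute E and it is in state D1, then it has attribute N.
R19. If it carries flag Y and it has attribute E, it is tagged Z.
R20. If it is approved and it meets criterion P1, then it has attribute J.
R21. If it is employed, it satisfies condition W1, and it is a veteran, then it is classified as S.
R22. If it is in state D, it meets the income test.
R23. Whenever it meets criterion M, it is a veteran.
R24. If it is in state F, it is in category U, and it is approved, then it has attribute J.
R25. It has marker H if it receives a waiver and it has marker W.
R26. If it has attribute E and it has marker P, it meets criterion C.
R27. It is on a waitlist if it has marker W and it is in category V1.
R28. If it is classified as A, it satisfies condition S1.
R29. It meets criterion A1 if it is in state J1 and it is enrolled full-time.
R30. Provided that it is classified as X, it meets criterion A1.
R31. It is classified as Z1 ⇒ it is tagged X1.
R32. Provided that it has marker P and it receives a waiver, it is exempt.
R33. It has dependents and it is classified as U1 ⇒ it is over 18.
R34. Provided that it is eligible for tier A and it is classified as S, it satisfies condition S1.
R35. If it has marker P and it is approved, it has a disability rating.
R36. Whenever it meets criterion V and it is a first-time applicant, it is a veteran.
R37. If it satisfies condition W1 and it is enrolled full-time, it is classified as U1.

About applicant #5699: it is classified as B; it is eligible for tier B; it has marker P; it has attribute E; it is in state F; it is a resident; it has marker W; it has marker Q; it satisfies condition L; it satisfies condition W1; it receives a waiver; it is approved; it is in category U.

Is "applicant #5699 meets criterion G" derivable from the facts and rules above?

Forward chaining from the given facts derives: meets criterion M, meets the income test, is a veteran, has attribute J, has marker H, meets criterion C, is exempt, has a disability rating, is in state J1, is tagged X1, has attribute K, meets criterion V, is employed, is classified as S.
The only rule concluding "it meets criterion G" is R6, which needs "it satisfies condition S1"; that is never established.

No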